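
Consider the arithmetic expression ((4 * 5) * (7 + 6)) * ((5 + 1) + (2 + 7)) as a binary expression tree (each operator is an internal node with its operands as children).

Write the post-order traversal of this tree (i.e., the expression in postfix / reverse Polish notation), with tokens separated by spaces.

Post-order on an expression tree gives postfix notation: for each operator, emit left operand, right operand, then the operator.

4 5 * 7 6 + * 5 1 + 2 7 + + *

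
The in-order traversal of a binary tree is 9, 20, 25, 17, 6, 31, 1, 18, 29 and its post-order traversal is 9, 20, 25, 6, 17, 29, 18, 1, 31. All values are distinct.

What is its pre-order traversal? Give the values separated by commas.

31, 17, 25, 20, 9, 6, 1, 18, 29

The last element of post-order is the root; it splits in-order into left and right subtrees.
Root 31: left subtree has 5 nodes {9, 20, 25, 17, 6}, right has 3 {1, 18, 29}.
  Root 17: left subtree has 3 nodes {9, 20, 25}, right has 1 {6}.
    Root 25: left subtree has 2 nodes {9, 20}, right has 0 { }.
      Root 20: left subtree has 1 node {9}, right has 0 { }.
  Root 1: left subtree has 0 nodes { }, right has 2 {18, 29}.
    Root 18: left subtree has 0 nodes { }, right has 1 {29}.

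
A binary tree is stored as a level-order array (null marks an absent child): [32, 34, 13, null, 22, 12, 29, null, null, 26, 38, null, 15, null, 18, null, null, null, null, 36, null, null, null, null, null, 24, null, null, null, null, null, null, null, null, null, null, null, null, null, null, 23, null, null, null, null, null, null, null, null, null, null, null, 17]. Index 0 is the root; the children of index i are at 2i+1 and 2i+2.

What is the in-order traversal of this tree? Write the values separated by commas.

34, 36, 23, 26, 22, 38, 32, 12, 24, 17, 15, 13, 29, 18

In-order visits the left subtree, then the node, then the right subtree.
At 32: go left to 34.
  At 34: no left child.
  Visit 34.
  At 34: go right to 22.
    At 22: go left to 26.
      At 26: go left to 36.
        At 36: no left child.
        Visit 36.
        At 36: go right to 23.
          23 is a leaf — visit 23.
      Visit 26.
      At 26: no right child.
    Visit 22.
    At 22: go right to 38.
      38 is a leaf — visit 38.
Visit 32.
At 32: go right to 13.
  At 13: go left to 12.
    At 12: no left child.
    Visit 12.
    At 12: go right to 15.
      At 15: go left to 24.
        At 24: no left child.
        Visit 24.
        At 24: go right to 17.
          17 is a leaf — visit 17.
      Visit 15.
      At 15: no right child.
  Visit 13.
  At 13: go right to 29.
    At 29: no left child.
    Visit 29.
    At 29: go right to 18.
      18 is a leaf — visit 18.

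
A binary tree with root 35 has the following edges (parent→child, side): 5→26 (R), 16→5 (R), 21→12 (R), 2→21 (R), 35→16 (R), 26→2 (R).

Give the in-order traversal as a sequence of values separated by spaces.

35 16 5 26 2 21 12

In-order visits the left subtree, then the node, then the right subtree.
At 35: no left child.
Visit 35.
At 35: go right to 16.
  At 16: no left child.
  Visit 16.
  At 16: go right to 5.
    At 5: no left child.
    Visit 5.
    At 5: go right to 26.
      At 26: no left child.
      Visit 26.
      At 26: go right to 2.
        At 2: no left child.
        Visit 2.
        At 2: go right to 21.
          At 21: no left child.
          Visit 21.
          At 21: go right to 12.
            12 is a leaf — visit 12.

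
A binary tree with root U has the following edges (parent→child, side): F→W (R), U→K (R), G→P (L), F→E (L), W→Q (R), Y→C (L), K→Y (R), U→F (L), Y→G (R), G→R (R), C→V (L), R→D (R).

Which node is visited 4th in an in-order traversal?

In-order visits the left subtree, then the node, then the right subtree.
At U: go left to F.
  At F: go left to E.
    E is a leaf — visit E.
  Visit F.
  At F: go right to W.
    At W: no left child.
    Visit W.
    At W: go right to Q.
      Q is a leaf — visit Q.
Visit U.
At U: go right to K.
  At K: no left child.
  Visit K.
  At K: go right to Y.
    At Y: go left to C.
      At C: go left to V.
        V is a leaf — visit V.
      Visit C.
      At C: no right child.
    Visit Y.
    At Y: go right to G.
      At G: go left to P.
        P is a leaf — visit P.
      Visit G.
      At G: go right to R.
        At R: no left child.
        Visit R.
        At R: go right to D.
          D is a leaf — visit D.
Full in-order sequence: E, F, W, Q, U, K, V, C, Y, P, G, R, D.

Q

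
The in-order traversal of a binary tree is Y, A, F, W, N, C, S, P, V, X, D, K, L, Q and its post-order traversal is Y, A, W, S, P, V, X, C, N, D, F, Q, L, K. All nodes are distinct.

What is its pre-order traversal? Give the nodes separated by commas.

The last element of post-order is the root; it splits in-order into left and right subtrees.
Root K: left subtree has 11 nodes {Y, A, F, W, N, C, S, P, V, X, D}, right has 2 {L, Q}.
  Root F: left subtree has 2 nodes {Y, A}, right has 8 {W, N, C, S, P, V, X, D}.
    Root A: left subtree has 1 node {Y}, right has 0 { }.
    Root D: left subtree has 7 nodes {W, N, C, S, P, V, X}, right has 0 { }.
      Root N: left subtree has 1 node {W}, right has 5 {C, S, P, V, X}.
        Root C: left subtree has 0 nodes { }, right has 4 {S, P, V, X}.
          Root X: left subtree has 3 nodes {S, P, V}, right has 0 { }.
            Root V: left subtree has 2 nodes {S, P}, right has 0 { }.
              Root P: left subtree has 1 node {S}, right has 0 { }.
  Root L: left subtree has 0 nodes { }, right has 1 {Q}.

K, F, A, Y, D, N, W, C, X, V, P, S, L, Q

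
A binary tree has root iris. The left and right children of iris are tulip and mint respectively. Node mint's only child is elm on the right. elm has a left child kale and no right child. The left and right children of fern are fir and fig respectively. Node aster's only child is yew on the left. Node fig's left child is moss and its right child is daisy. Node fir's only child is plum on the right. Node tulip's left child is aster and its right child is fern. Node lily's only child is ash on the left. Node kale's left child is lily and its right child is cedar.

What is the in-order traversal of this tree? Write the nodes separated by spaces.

In-order visits the left subtree, then the node, then the right subtree.
At iris: go left to tulip.
  At tulip: go left to aster.
    At aster: go left to yew.
      yew is a leaf — visit yew.
    Visit aster.
    At aster: no right child.
  Visit tulip.
  At tulip: go right to fern.
    At fern: go left to fir.
      At fir: no left child.
      Visit fir.
      At fir: go right to plum.
        plum is a leaf — visit plum.
    Visit fern.
    At fern: go right to fig.
      At fig: go left to moss.
        moss is a leaf — visit moss.
      Visit fig.
      At fig: go right to daisy.
        daisy is a leaf — visit daisy.
Visit iris.
At iris: go right to mint.
  At mint: no left child.
  Visit mint.
  At mint: go right to elm.
    At elm: go left to kale.
      At kale: go left to lily.
        At lily: go left to ash.
          ash is a leaf — visit ash.
        Visit lily.
        At lily: no right child.
      Visit kale.
      At kale: go right to cedar.
        cedar is a leaf — visit cedar.
    Visit elm.
    At elm: no right child.

yew aster tulip fir plum fern moss fig daisy iris mint ash lily kale cedar elm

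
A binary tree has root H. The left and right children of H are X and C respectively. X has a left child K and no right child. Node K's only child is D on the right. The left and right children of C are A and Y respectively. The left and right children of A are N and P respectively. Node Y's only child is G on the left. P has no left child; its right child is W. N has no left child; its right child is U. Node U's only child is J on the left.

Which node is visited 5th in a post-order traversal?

U

Post-order visits the left subtree, then the right subtree, then the node.
At H: go left to X.
  At X: go left to K.
    At K: no left child.
    At K: go right to D.
      D is a leaf — visit D.
    Visit K.
  At X: no right child.
  Visit X.
At H: go right to C.
  At C: go left to A.
    At A: go left to N.
      At N: no left child.
      At N: go right to U.
        At U: go left to J.
          J is a leaf — visit J.
        At U: no right child.
        Visit U.
      Visit N.
    At A: go right to P.
      At P: no left child.
      At P: go right to W.
        W is a leaf — visit W.
      Visit P.
    Visit A.
  At C: go right to Y.
    At Y: go left to G.
      G is a leaf — visit G.
    At Y: no right child.
    Visit Y.
  Visit C.
Visit H.
Full post-order sequence: D, K, X, J, U, N, W, P, A, G, Y, C, H.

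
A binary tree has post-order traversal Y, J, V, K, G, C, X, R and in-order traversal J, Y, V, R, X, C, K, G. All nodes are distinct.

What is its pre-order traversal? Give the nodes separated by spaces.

The last element of post-order is the root; it splits in-order into left and right subtrees.
Root R: left subtree has 3 nodes {J, Y, V}, right has 4 {X, C, K, G}.
  Root V: left subtree has 2 nodes {J, Y}, right has 0 { }.
    Root J: left subtree has 0 nodes { }, right has 1 {Y}.
  Root X: left subtree has 0 nodes { }, right has 3 {C, K, G}.
    Root C: left subtree has 0 nodes { }, right has 2 {K, G}.
      Root G: left subtree has 1 node {K}, right has 0 { }.

R V J Y X C G K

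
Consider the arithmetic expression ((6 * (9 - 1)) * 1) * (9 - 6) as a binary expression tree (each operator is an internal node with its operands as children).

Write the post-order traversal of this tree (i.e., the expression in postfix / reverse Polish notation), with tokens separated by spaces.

6 9 1 - * 1 * 9 6 - *

Post-order on an expression tree gives postfix notation: for each operator, emit left operand, right operand, then the operator.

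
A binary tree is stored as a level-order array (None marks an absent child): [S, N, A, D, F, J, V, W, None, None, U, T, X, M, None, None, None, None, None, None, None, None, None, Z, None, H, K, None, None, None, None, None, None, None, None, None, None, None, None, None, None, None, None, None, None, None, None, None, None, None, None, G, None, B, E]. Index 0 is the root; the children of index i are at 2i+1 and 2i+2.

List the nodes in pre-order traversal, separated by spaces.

Pre-order visits the node, then its left subtree, then its right subtree.
Visit S.
At S: go left to N.
  Visit N.
  At N: go left to D.
    Visit D.
    At D: go left to W.
      W is a leaf — visit W.
    At D: no right child.
  At N: go right to F.
    Visit F.
    At F: no left child.
    At F: go right to U.
      U is a leaf — visit U.
At S: go right to A.
  Visit A.
  At A: go left to J.
    Visit J.
    At J: go left to T.
      Visit T.
      At T: go left to Z.
        Z is a leaf — visit Z.
      At T: no right child.
    At J: go right to X.
      Visit X.
      At X: go left to H.
        Visit H.
        At H: go left to G.
          G is a leaf — visit G.
        At H: no right child.
      At X: go right to K.
        Visit K.
        At K: go left to B.
          B is a leaf — visit B.
        At K: go right to E.
          E is a leaf — visit E.
  At A: go right to V.
    Visit V.
    At V: go left to M.
      M is a leaf — visit M.
    At V: no right child.

S N D W F U A J T Z X H G K B E V M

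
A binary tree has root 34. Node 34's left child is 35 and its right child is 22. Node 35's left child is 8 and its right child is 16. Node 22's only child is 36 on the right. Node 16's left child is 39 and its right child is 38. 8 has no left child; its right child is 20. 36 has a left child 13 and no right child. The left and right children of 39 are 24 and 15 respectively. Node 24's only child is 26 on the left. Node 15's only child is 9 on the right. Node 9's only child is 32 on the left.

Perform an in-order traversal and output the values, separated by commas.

In-order visits the left subtree, then the node, then the right subtree.
At 34: go left to 35.
  At 35: go left to 8.
    At 8: no left child.
    Visit 8.
    At 8: go right to 20.
      20 is a leaf — visit 20.
  Visit 35.
  At 35: go right to 16.
    At 16: go left to 39.
      At 39: go left to 24.
        At 24: go left to 26.
          26 is a leaf — visit 26.
        Visit 24.
        At 24: no right child.
      Visit 39.
      At 39: go right to 15.
        At 15: no left child.
        Visit 15.
        At 15: go right to 9.
          At 9: go left to 32.
            32 is a leaf — visit 32.
          Visit 9.
          At 9: no right child.
    Visit 16.
    At 16: go right to 38.
      38 is a leaf — visit 38.
Visit 34.
At 34: go right to 22.
  At 22: no left child.
  Visit 22.
  At 22: go right to 36.
    At 36: go left to 13.
      13 is a leaf — visit 13.
    Visit 36.
    At 36: no right child.

8, 20, 35, 26, 24, 39, 15, 32, 9, 16, 38, 34, 22, 13, 36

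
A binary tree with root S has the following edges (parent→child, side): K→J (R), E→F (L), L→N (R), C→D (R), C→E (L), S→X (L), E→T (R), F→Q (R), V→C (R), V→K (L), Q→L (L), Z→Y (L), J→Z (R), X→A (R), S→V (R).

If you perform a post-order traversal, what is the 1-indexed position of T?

11

Post-order visits the left subtree, then the right subtree, then the node.
At S: go left to X.
  At X: no left child.
  At X: go right to A.
    A is a leaf — visit A.
  Visit X.
At S: go right to V.
  At V: go left to K.
    At K: no left child.
    At K: go right to J.
      At J: no left child.
      At J: go right to Z.
        At Z: go left to Y.
          Y is a leaf — visit Y.
        At Z: no right child.
        Visit Z.
      Visit J.
    Visit K.
  At V: go right to C.
    At C: go left to E.
      At E: go left to F.
        At F: no left child.
        At F: go right to Q.
          At Q: go left to L.
            At L: no left child.
            At L: go right to N.
              N is a leaf — visit N.
            Visit L.
          At Q: no right child.
          Visit Q.
        Visit F.
      At E: go right to T.
        T is a leaf — visit T.
      Visit E.
    At C: go right to D.
      D is a leaf — visit D.
    Visit C.
  Visit V.
Visit S.
Full post-order sequence: A, X, Y, Z, J, K, N, L, Q, F, T, E, D, C, V, S.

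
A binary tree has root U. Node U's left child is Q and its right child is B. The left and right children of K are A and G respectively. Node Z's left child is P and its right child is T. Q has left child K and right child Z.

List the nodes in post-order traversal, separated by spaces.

A G K P T Z Q B U

Post-order visits the left subtree, then the right subtree, then the node.
At U: go left to Q.
  At Q: go left to K.
    At K: go left to A.
      A is a leaf — visit A.
    At K: go right to G.
      G is a leaf — visit G.
    Visit K.
  At Q: go right to Z.
    At Z: go left to P.
      P is a leaf — visit P.
    At Z: go right to T.
      T is a leaf — visit T.
    Visit Z.
  Visit Q.
At U: go right to B.
  B is a leaf — visit B.
Visit U.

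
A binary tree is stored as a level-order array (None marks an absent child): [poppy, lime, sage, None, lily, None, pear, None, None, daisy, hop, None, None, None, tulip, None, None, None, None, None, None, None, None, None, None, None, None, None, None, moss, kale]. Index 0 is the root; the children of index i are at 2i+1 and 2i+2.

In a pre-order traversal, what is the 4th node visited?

daisy

Pre-order visits the node, then its left subtree, then its right subtree.
Visit poppy.
At poppy: go left to lime.
  Visit lime.
  At lime: no left child.
  At lime: go right to lily.
    Visit lily.
    At lily: go left to daisy.
      daisy is a leaf — visit daisy.
    At lily: go right to hop.
      hop is a leaf — visit hop.
At poppy: go right to sage.
  Visit sage.
  At sage: no left child.
  At sage: go right to pear.
    Visit pear.
    At pear: no left child.
    At pear: go right to tulip.
      Visit tulip.
      At tulip: go left to moss.
        moss is a leaf — visit moss.
      At tulip: go right to kale.
        kale is a leaf — visit kale.
Full pre-order sequence: poppy, lime, lily, daisy, hop, sage, pear, tulip, moss, kale.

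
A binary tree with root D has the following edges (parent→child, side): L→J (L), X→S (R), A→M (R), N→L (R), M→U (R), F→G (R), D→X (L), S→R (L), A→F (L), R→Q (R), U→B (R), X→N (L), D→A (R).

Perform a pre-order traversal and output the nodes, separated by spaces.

Pre-order visits the node, then its left subtree, then its right subtree.
Visit D.
At D: go left to X.
  Visit X.
  At X: go left to N.
    Visit N.
    At N: no left child.
    At N: go right to L.
      Visit L.
      At L: go left to J.
        J is a leaf — visit J.
      At L: no right child.
  At X: go right to S.
    Visit S.
    At S: go left to R.
      Visit R.
      At R: no left child.
      At R: go right to Q.
        Q is a leaf — visit Q.
    At S: no right child.
At D: go right to A.
  Visit A.
  At A: go left to F.
    Visit F.
    At F: no left child.
    At F: go right to G.
      G is a leaf — visit G.
  At A: go right to M.
    Visit M.
    At M: no left child.
    At M: go right to U.
      Visit U.
      At U: no left child.
      At U: go right to B.
        B is a leaf — visit B.

D X N L J S R Q A F G M U B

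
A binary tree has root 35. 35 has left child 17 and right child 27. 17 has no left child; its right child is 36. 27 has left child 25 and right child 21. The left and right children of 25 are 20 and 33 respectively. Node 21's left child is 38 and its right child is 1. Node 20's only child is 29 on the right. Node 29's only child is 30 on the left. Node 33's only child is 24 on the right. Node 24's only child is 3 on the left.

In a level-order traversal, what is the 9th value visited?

Level-order visits nodes level by level from the root, left to right within each level.
Level 0: 35
Level 1: 17, 27
Level 2: 36, 25, 21
Level 3: 20, 33, 38, 1
Level 4: 29, 24
Level 5: 30, 3
Full level-order sequence: 35, 17, 27, 36, 25, 21, 20, 33, 38, 1, 29, 24, 30, 3.

38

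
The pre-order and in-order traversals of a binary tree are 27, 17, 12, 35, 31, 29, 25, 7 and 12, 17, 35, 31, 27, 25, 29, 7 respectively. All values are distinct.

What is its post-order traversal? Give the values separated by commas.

12, 31, 35, 17, 25, 7, 29, 27

The first element of pre-order is the root; it splits in-order into left and right subtrees.
Root 27: left subtree has 4 nodes {12, 17, 35, 31}, right has 3 {25, 29, 7}.
  Root 17: left subtree has 1 node {12}, right has 2 {35, 31}.
    Root 35: left subtree has 0 nodes { }, right has 1 {31}.
  Root 29: left subtree has 1 node {25}, right has 1 {7}.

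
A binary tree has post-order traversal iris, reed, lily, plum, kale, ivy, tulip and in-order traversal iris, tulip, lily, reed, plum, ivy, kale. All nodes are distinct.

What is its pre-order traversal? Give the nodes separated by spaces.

tulip iris ivy plum lily reed kale

The last element of post-order is the root; it splits in-order into left and right subtrees.
Root tulip: left subtree has 1 node {iris}, right has 5 {lily, reed, plum, ivy, kale}.
  Root ivy: left subtree has 3 nodes {lily, reed, plum}, right has 1 {kale}.
    Root plum: left subtree has 2 nodes {lily, reed}, right has 0 { }.
      Root lily: left subtree has 0 nodes { }, right has 1 {reed}.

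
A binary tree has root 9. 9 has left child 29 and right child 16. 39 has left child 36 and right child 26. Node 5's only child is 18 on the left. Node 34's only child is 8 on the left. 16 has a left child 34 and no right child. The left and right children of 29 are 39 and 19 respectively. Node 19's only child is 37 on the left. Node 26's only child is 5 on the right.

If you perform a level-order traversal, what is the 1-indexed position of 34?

6

Level-order visits nodes level by level from the root, left to right within each level.
Level 0: 9
Level 1: 29, 16
Level 2: 39, 19, 34
Level 3: 36, 26, 37, 8
Level 4: 5
Level 5: 18
Full level-order sequence: 9, 29, 16, 39, 19, 34, 36, 26, 37, 8, 5, 18.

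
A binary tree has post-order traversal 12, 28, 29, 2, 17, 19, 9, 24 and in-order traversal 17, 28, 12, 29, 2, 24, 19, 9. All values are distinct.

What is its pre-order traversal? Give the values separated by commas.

The last element of post-order is the root; it splits in-order into left and right subtrees.
Root 24: left subtree has 5 nodes {17, 28, 12, 29, 2}, right has 2 {19, 9}.
  Root 17: left subtree has 0 nodes { }, right has 4 {28, 12, 29, 2}.
    Root 2: left subtree has 3 nodes {28, 12, 29}, right has 0 { }.
      Root 29: left subtree has 2 nodes {28, 12}, right has 0 { }.
        Root 28: left subtree has 0 nodes { }, right has 1 {12}.
  Root 9: left subtree has 1 node {19}, right has 0 { }.

24, 17, 2, 29, 28, 12, 9, 19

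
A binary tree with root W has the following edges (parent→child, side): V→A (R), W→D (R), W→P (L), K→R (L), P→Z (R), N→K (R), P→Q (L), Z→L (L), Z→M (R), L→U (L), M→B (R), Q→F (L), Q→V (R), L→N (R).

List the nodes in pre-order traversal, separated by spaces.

W P Q F V A Z L U N K R M B D

Pre-order visits the node, then its left subtree, then its right subtree.
Visit W.
At W: go left to P.
  Visit P.
  At P: go left to Q.
    Visit Q.
    At Q: go left to F.
      F is a leaf — visit F.
    At Q: go right to V.
      Visit V.
      At V: no left child.
      At V: go right to A.
        A is a leaf — visit A.
  At P: go right to Z.
    Visit Z.
    At Z: go left to L.
      Visit L.
      At L: go left to U.
        U is a leaf — visit U.
      At L: go right to N.
        Visit N.
        At N: no left child.
        At N: go right to K.
          Visit K.
          At K: go left to R.
            R is a leaf — visit R.
          At K: no right child.
    At Z: go right to M.
      Visit M.
      At M: no left child.
      At M: go right to B.
        B is a leaf — visit B.
At W: go right to D.
  D is a leaf — visit D.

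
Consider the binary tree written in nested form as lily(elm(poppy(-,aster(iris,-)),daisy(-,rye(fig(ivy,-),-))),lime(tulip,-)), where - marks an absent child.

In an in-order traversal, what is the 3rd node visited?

In-order visits the left subtree, then the node, then the right subtree.
At lily: go left to elm.
  At elm: go left to poppy.
    At poppy: no left child.
    Visit poppy.
    At poppy: go right to aster.
      At aster: go left to iris.
        iris is a leaf — visit iris.
      Visit aster.
      At aster: no right child.
  Visit elm.
  At elm: go right to daisy.
    At daisy: no left child.
    Visit daisy.
    At daisy: go right to rye.
      At rye: go left to fig.
        At fig: go left to ivy.
          ivy is a leaf — visit ivy.
        Visit fig.
        At fig: no right child.
      Visit rye.
      At rye: no right child.
Visit lily.
At lily: go right to lime.
  At lime: go left to tulip.
    tulip is a leaf — visit tulip.
  Visit lime.
  At lime: no right child.
Full in-order sequence: poppy, iris, aster, elm, daisy, ivy, fig, rye, lily, tulip, lime.

aster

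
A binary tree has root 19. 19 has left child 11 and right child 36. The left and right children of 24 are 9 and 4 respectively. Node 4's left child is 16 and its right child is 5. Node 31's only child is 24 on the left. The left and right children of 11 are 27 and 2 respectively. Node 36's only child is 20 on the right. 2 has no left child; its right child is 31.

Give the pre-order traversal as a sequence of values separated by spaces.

Pre-order visits the node, then its left subtree, then its right subtree.
Visit 19.
At 19: go left to 11.
  Visit 11.
  At 11: go left to 27.
    27 is a leaf — visit 27.
  At 11: go right to 2.
    Visit 2.
    At 2: no left child.
    At 2: go right to 31.
      Visit 31.
      At 31: go left to 24.
        Visit 24.
        At 24: go left to 9.
          9 is a leaf — visit 9.
        At 24: go right to 4.
          Visit 4.
          At 4: go left to 16.
            16 is a leaf — visit 16.
          At 4: go right to 5.
            5 is a leaf — visit 5.
      At 31: no right child.
At 19: go right to 36.
  Visit 36.
  At 36: no left child.
  At 36: go right to 20.
    20 is a leaf — visit 20.

19 11 27 2 31 24 9 4 16 5 36 20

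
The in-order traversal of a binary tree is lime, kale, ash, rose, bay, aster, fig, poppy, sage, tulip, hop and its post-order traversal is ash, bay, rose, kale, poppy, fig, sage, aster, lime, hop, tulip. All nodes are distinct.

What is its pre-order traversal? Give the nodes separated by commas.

tulip, lime, aster, kale, rose, ash, bay, sage, fig, poppy, hop

The last element of post-order is the root; it splits in-order into left and right subtrees.
Root tulip: left subtree has 9 nodes {lime, kale, ash, rose, bay, aster, fig, poppy, sage}, right has 1 {hop}.
  Root lime: left subtree has 0 nodes { }, right has 8 {kale, ash, rose, bay, aster, fig, poppy, sage}.
    Root aster: left subtree has 4 nodes {kale, ash, rose, bay}, right has 3 {fig, poppy, sage}.
      Root kale: left subtree has 0 nodes { }, right has 3 {ash, rose, bay}.
        Root rose: left subtree has 1 node {ash}, right has 1 {bay}.
      Root sage: left subtree has 2 nodes {fig, poppy}, right has 0 { }.
        Root fig: left subtree has 0 nodes { }, right has 1 {poppy}.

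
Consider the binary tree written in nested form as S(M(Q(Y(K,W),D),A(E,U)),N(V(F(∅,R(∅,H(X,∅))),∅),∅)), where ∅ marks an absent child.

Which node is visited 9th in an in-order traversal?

In-order visits the left subtree, then the node, then the right subtree.
At S: go left to M.
  At M: go left to Q.
    At Q: go left to Y.
      At Y: go left to K.
        K is a leaf — visit K.
      Visit Y.
      At Y: go right to W.
        W is a leaf — visit W.
    Visit Q.
    At Q: go right to D.
      D is a leaf — visit D.
  Visit M.
  At M: go right to A.
    At A: go left to E.
      E is a leaf — visit E.
    Visit A.
    At A: go right to U.
      U is a leaf — visit U.
Visit S.
At S: go right to N.
  At N: go left to V.
    At V: go left to F.
      At F: no left child.
      Visit F.
      At F: go right to R.
        At R: no left child.
        Visit R.
        At R: go right to H.
          At H: go left to X.
            X is a leaf — visit X.
          Visit H.
          At H: no right child.
    Visit V.
    At V: no right child.
  Visit N.
  At N: no right child.
Full in-order sequence: K, Y, W, Q, D, M, E, A, U, S, F, R, X, H, V, N.

U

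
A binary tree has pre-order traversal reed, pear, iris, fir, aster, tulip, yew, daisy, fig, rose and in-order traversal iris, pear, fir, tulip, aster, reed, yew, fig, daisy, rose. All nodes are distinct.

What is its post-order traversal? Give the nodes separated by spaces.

iris tulip aster fir pear fig rose daisy yew reed

The first element of pre-order is the root; it splits in-order into left and right subtrees.
Root reed: left subtree has 5 nodes {iris, pear, fir, tulip, aster}, right has 4 {yew, fig, daisy, rose}.
  Root pear: left subtree has 1 node {iris}, right has 3 {fir, tulip, aster}.
    Root fir: left subtree has 0 nodes { }, right has 2 {tulip, aster}.
      Root aster: left subtree has 1 node {tulip}, right has 0 { }.
  Root yew: left subtree has 0 nodes { }, right has 3 {fig, daisy, rose}.
    Root daisy: left subtree has 1 node {fig}, right has 1 {rose}.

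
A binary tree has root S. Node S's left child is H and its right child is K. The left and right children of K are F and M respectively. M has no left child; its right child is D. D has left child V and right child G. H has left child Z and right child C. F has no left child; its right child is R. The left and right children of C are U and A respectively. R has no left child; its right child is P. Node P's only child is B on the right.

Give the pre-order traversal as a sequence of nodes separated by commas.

Pre-order visits the node, then its left subtree, then its right subtree.
Visit S.
At S: go left to H.
  Visit H.
  At H: go left to Z.
    Z is a leaf — visit Z.
  At H: go right to C.
    Visit C.
    At C: go left to U.
      U is a leaf — visit U.
    At C: go right to A.
      A is a leaf — visit A.
At S: go right to K.
  Visit K.
  At K: go left to F.
    Visit F.
    At F: no left child.
    At F: go right to R.
      Visit R.
      At R: no left child.
      At R: go right to P.
        Visit P.
        At P: no left child.
        At P: go right to B.
          B is a leaf — visit B.
  At K: go right to M.
    Visit M.
    At M: no left child.
    At M: go right to D.
      Visit D.
      At D: go left to V.
        V is a leaf — visit V.
      At D: go right to G.
        G is a leaf — visit G.

S, H, Z, C, U, A, K, F, R, P, B, M, D, V, G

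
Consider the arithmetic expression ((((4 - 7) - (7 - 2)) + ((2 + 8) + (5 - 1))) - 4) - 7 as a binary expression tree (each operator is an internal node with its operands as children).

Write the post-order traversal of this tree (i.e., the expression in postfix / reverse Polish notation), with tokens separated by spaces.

Post-order on an expression tree gives postfix notation: for each operator, emit left operand, right operand, then the operator.

4 7 - 7 2 - - 2 8 + 5 1 - + + 4 - 7 -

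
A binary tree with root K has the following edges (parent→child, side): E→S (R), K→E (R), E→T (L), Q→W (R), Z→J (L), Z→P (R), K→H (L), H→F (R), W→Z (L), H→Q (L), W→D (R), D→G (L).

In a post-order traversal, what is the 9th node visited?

H

Post-order visits the left subtree, then the right subtree, then the node.
At K: go left to H.
  At H: go left to Q.
    At Q: no left child.
    At Q: go right to W.
      At W: go left to Z.
        At Z: go left to J.
          J is a leaf — visit J.
        At Z: go right to P.
          P is a leaf — visit P.
        Visit Z.
      At W: go right to D.
        At D: go left to G.
          G is a leaf — visit G.
        At D: no right child.
        Visit D.
      Visit W.
    Visit Q.
  At H: go right to F.
    F is a leaf — visit F.
  Visit H.
At K: go right to E.
  At E: go left to T.
    T is a leaf — visit T.
  At E: go right to S.
    S is a leaf — visit S.
  Visit E.
Visit K.
Full post-order sequence: J, P, Z, G, D, W, Q, F, H, T, S, E, K.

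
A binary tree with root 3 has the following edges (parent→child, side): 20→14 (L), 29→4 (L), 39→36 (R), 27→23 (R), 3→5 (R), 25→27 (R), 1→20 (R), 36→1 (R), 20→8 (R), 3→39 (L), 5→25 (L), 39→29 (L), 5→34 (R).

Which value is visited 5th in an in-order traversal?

1

In-order visits the left subtree, then the node, then the right subtree.
At 3: go left to 39.
  At 39: go left to 29.
    At 29: go left to 4.
      4 is a leaf — visit 4.
    Visit 29.
    At 29: no right child.
  Visit 39.
  At 39: go right to 36.
    At 36: no left child.
    Visit 36.
    At 36: go right to 1.
      At 1: no left child.
      Visit 1.
      At 1: go right to 20.
        At 20: go left to 14.
          14 is a leaf — visit 14.
        Visit 20.
        At 20: go right to 8.
          8 is a leaf — visit 8.
Visit 3.
At 3: go right to 5.
  At 5: go left to 25.
    At 25: no left child.
    Visit 25.
    At 25: go right to 27.
      At 27: no left child.
      Visit 27.
      At 27: go right to 23.
        23 is a leaf — visit 23.
  Visit 5.
  At 5: go right to 34.
    34 is a leaf — visit 34.
Full in-order sequence: 4, 29, 39, 36, 1, 14, 20, 8, 3, 25, 27, 23, 5, 34.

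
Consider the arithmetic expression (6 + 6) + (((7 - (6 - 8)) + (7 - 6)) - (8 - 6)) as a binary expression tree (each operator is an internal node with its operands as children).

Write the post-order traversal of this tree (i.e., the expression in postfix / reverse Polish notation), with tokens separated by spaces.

Post-order on an expression tree gives postfix notation: for each operator, emit left operand, right operand, then the operator.

6 6 + 7 6 8 - - 7 6 - + 8 6 - - +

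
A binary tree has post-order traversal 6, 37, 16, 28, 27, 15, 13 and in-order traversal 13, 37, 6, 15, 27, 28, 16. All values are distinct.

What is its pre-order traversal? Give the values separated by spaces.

13 15 37 6 27 28 16

The last element of post-order is the root; it splits in-order into left and right subtrees.
Root 13: left subtree has 0 nodes { }, right has 6 {37, 6, 15, 27, 28, 16}.
  Root 15: left subtree has 2 nodes {37, 6}, right has 3 {27, 28, 16}.
    Root 37: left subtree has 0 nodes { }, right has 1 {6}.
    Root 27: left subtree has 0 nodes { }, right has 2 {28, 16}.
      Root 28: left subtree has 0 nodes { }, right has 1 {16}.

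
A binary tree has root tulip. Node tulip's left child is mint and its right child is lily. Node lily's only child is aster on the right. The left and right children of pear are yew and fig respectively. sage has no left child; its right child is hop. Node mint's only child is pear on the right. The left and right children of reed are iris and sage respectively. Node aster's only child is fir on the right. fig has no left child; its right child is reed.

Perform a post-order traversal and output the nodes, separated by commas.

Post-order visits the left subtree, then the right subtree, then the node.
At tulip: go left to mint.
  At mint: no left child.
  At mint: go right to pear.
    At pear: go left to yew.
      yew is a leaf — visit yew.
    At pear: go right to fig.
      At fig: no left child.
      At fig: go right to reed.
        At reed: go left to iris.
          iris is a leaf — visit iris.
        At reed: go right to sage.
          At sage: no left child.
          At sage: go right to hop.
            hop is a leaf — visit hop.
          Visit sage.
        Visit reed.
      Visit fig.
    Visit pear.
  Visit mint.
At tulip: go right to lily.
  At lily: no left child.
  At lily: go right to aster.
    At aster: no left child.
    At aster: go right to fir.
      fir is a leaf — visit fir.
    Visit aster.
  Visit lily.
Visit tulip.

yew, iris, hop, sage, reed, fig, pear, mint, fir, aster, lily, tulip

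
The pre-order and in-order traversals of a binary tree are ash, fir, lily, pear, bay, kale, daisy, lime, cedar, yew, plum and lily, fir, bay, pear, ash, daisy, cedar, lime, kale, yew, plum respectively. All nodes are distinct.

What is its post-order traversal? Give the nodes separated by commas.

The first element of pre-order is the root; it splits in-order into left and right subtrees.
Root ash: left subtree has 4 nodes {lily, fir, bay, pear}, right has 6 {daisy, cedar, lime, kale, yew, plum}.
  Root fir: left subtree has 1 node {lily}, right has 2 {bay, pear}.
    Root pear: left subtree has 1 node {bay}, right has 0 { }.
  Root kale: left subtree has 3 nodes {daisy, cedar, lime}, right has 2 {yew, plum}.
    Root daisy: left subtree has 0 nodes { }, right has 2 {cedar, lime}.
      Root lime: left subtree has 1 node {cedar}, right has 0 { }.
    Root yew: left subtree has 0 nodes { }, right has 1 {plum}.

lily, bay, pear, fir, cedar, lime, daisy, plum, yew, kale, ash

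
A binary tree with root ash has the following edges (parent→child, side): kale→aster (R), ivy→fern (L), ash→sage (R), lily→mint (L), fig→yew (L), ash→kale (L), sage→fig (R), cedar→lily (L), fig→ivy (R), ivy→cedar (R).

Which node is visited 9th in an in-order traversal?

mint

In-order visits the left subtree, then the node, then the right subtree.
At ash: go left to kale.
  At kale: no left child.
  Visit kale.
  At kale: go right to aster.
    aster is a leaf — visit aster.
Visit ash.
At ash: go right to sage.
  At sage: no left child.
  Visit sage.
  At sage: go right to fig.
    At fig: go left to yew.
      yew is a leaf — visit yew.
    Visit fig.
    At fig: go right to ivy.
      At ivy: go left to fern.
        fern is a leaf — visit fern.
      Visit ivy.
      At ivy: go right to cedar.
        At cedar: go left to lily.
          At lily: go left to mint.
            mint is a leaf — visit mint.
          Visit lily.
          At lily: no right child.
        Visit cedar.
        At cedar: no right child.
Full in-order sequence: kale, aster, ash, sage, yew, fig, fern, ivy, mint, lily, cedar.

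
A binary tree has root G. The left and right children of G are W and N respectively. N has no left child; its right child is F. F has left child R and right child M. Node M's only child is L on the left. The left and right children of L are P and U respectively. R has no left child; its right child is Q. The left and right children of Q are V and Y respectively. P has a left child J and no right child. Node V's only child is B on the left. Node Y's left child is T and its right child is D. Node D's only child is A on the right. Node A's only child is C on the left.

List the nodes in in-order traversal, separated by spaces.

In-order visits the left subtree, then the node, then the right subtree.
At G: go left to W.
  W is a leaf — visit W.
Visit G.
At G: go right to N.
  At N: no left child.
  Visit N.
  At N: go right to F.
    At F: go left to R.
      At R: no left child.
      Visit R.
      At R: go right to Q.
        At Q: go left to V.
          At V: go left to B.
            B is a leaf — visit B.
          Visit V.
          At V: no right child.
        Visit Q.
        At Q: go right to Y.
          At Y: go left to T.
            T is a leaf — visit T.
          Visit Y.
          At Y: go right to D.
            At D: no left child.
            Visit D.
            At D: go right to A.
              At A: go left to C.
                C is a leaf — visit C.
              Visit A.
              At A: no right child.
    Visit F.
    At F: go right to M.
      At M: go left to L.
        At L: go left to P.
          At P: go left to J.
            J is a leaf — visit J.
          Visit P.
          At P: no right child.
        Visit L.
        At L: go right to U.
          U is a leaf — visit U.
      Visit M.
      At M: no right child.

W G N R B V Q T Y D C A F J P L U M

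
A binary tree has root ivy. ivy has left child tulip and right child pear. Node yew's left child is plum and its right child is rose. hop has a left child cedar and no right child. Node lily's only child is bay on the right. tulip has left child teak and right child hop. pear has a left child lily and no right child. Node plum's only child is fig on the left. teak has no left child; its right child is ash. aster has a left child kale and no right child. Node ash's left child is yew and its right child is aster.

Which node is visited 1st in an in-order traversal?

In-order visits the left subtree, then the node, then the right subtree.
At ivy: go left to tulip.
  At tulip: go left to teak.
    At teak: no left child.
    Visit teak.
    At teak: go right to ash.
      At ash: go left to yew.
        At yew: go left to plum.
          At plum: go left to fig.
            fig is a leaf — visit fig.
          Visit plum.
          At plum: no right child.
        Visit yew.
        At yew: go right to rose.
          rose is a leaf — visit rose.
      Visit ash.
      At ash: go right to aster.
        At aster: go left to kale.
          kale is a leaf — visit kale.
        Visit aster.
        At aster: no right child.
  Visit tulip.
  At tulip: go right to hop.
    At hop: go left to cedar.
      cedar is a leaf — visit cedar.
    Visit hop.
    At hop: no right child.
Visit ivy.
At ivy: go right to pear.
  At pear: go left to lily.
    At lily: no left child.
    Visit lily.
    At lily: go right to bay.
      bay is a leaf — visit bay.
  Visit pear.
  At pear: no right child.
Full in-order sequence: teak, fig, plum, yew, rose, ash, kale, aster, tulip, cedar, hop, ivy, lily, bay, pear.

teak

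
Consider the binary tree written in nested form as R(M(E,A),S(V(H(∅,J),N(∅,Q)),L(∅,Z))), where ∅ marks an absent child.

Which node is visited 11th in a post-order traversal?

S

Post-order visits the left subtree, then the right subtree, then the node.
At R: go left to M.
  At M: go left to E.
    E is a leaf — visit E.
  At M: go right to A.
    A is a leaf — visit A.
  Visit M.
At R: go right to S.
  At S: go left to V.
    At V: go left to H.
      At H: no left child.
      At H: go right to J.
        J is a leaf — visit J.
      Visit H.
    At V: go right to N.
      At N: no left child.
      At N: go right to Q.
        Q is a leaf — visit Q.
      Visit N.
    Visit V.
  At S: go right to L.
    At L: no left child.
    At L: go right to Z.
      Z is a leaf — visit Z.
    Visit L.
  Visit S.
Visit R.
Full post-order sequence: E, A, M, J, H, Q, N, V, Z, L, S, R.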